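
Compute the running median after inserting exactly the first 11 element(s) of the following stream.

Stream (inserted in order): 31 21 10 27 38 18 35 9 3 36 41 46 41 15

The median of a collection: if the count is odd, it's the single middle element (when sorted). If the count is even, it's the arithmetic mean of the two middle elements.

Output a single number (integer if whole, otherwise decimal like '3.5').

Step 1: insert 31 -> lo=[31] (size 1, max 31) hi=[] (size 0) -> median=31
Step 2: insert 21 -> lo=[21] (size 1, max 21) hi=[31] (size 1, min 31) -> median=26
Step 3: insert 10 -> lo=[10, 21] (size 2, max 21) hi=[31] (size 1, min 31) -> median=21
Step 4: insert 27 -> lo=[10, 21] (size 2, max 21) hi=[27, 31] (size 2, min 27) -> median=24
Step 5: insert 38 -> lo=[10, 21, 27] (size 3, max 27) hi=[31, 38] (size 2, min 31) -> median=27
Step 6: insert 18 -> lo=[10, 18, 21] (size 3, max 21) hi=[27, 31, 38] (size 3, min 27) -> median=24
Step 7: insert 35 -> lo=[10, 18, 21, 27] (size 4, max 27) hi=[31, 35, 38] (size 3, min 31) -> median=27
Step 8: insert 9 -> lo=[9, 10, 18, 21] (size 4, max 21) hi=[27, 31, 35, 38] (size 4, min 27) -> median=24
Step 9: insert 3 -> lo=[3, 9, 10, 18, 21] (size 5, max 21) hi=[27, 31, 35, 38] (size 4, min 27) -> median=21
Step 10: insert 36 -> lo=[3, 9, 10, 18, 21] (size 5, max 21) hi=[27, 31, 35, 36, 38] (size 5, min 27) -> median=24
Step 11: insert 41 -> lo=[3, 9, 10, 18, 21, 27] (size 6, max 27) hi=[31, 35, 36, 38, 41] (size 5, min 31) -> median=27

Answer: 27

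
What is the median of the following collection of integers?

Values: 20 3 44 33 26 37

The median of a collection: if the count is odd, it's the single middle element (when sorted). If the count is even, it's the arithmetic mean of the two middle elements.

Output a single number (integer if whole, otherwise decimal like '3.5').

Step 1: insert 20 -> lo=[20] (size 1, max 20) hi=[] (size 0) -> median=20
Step 2: insert 3 -> lo=[3] (size 1, max 3) hi=[20] (size 1, min 20) -> median=11.5
Step 3: insert 44 -> lo=[3, 20] (size 2, max 20) hi=[44] (size 1, min 44) -> median=20
Step 4: insert 33 -> lo=[3, 20] (size 2, max 20) hi=[33, 44] (size 2, min 33) -> median=26.5
Step 5: insert 26 -> lo=[3, 20, 26] (size 3, max 26) hi=[33, 44] (size 2, min 33) -> median=26
Step 6: insert 37 -> lo=[3, 20, 26] (size 3, max 26) hi=[33, 37, 44] (size 3, min 33) -> median=29.5

Answer: 29.5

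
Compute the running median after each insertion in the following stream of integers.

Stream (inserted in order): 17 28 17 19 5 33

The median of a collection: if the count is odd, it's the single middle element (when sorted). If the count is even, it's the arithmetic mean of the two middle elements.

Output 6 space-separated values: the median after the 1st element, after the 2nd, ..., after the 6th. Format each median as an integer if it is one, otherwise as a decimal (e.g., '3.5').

Step 1: insert 17 -> lo=[17] (size 1, max 17) hi=[] (size 0) -> median=17
Step 2: insert 28 -> lo=[17] (size 1, max 17) hi=[28] (size 1, min 28) -> median=22.5
Step 3: insert 17 -> lo=[17, 17] (size 2, max 17) hi=[28] (size 1, min 28) -> median=17
Step 4: insert 19 -> lo=[17, 17] (size 2, max 17) hi=[19, 28] (size 2, min 19) -> median=18
Step 5: insert 5 -> lo=[5, 17, 17] (size 3, max 17) hi=[19, 28] (size 2, min 19) -> median=17
Step 6: insert 33 -> lo=[5, 17, 17] (size 3, max 17) hi=[19, 28, 33] (size 3, min 19) -> median=18

Answer: 17 22.5 17 18 17 18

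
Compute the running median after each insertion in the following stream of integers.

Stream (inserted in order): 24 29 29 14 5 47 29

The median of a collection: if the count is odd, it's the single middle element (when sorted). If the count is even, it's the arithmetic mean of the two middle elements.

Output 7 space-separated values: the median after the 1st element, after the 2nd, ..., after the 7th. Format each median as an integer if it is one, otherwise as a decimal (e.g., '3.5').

Answer: 24 26.5 29 26.5 24 26.5 29

Derivation:
Step 1: insert 24 -> lo=[24] (size 1, max 24) hi=[] (size 0) -> median=24
Step 2: insert 29 -> lo=[24] (size 1, max 24) hi=[29] (size 1, min 29) -> median=26.5
Step 3: insert 29 -> lo=[24, 29] (size 2, max 29) hi=[29] (size 1, min 29) -> median=29
Step 4: insert 14 -> lo=[14, 24] (size 2, max 24) hi=[29, 29] (size 2, min 29) -> median=26.5
Step 5: insert 5 -> lo=[5, 14, 24] (size 3, max 24) hi=[29, 29] (size 2, min 29) -> median=24
Step 6: insert 47 -> lo=[5, 14, 24] (size 3, max 24) hi=[29, 29, 47] (size 3, min 29) -> median=26.5
Step 7: insert 29 -> lo=[5, 14, 24, 29] (size 4, max 29) hi=[29, 29, 47] (size 3, min 29) -> median=29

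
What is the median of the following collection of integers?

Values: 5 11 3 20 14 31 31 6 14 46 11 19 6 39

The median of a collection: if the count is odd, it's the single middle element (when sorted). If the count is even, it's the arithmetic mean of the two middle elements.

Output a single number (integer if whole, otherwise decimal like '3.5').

Answer: 14

Derivation:
Step 1: insert 5 -> lo=[5] (size 1, max 5) hi=[] (size 0) -> median=5
Step 2: insert 11 -> lo=[5] (size 1, max 5) hi=[11] (size 1, min 11) -> median=8
Step 3: insert 3 -> lo=[3, 5] (size 2, max 5) hi=[11] (size 1, min 11) -> median=5
Step 4: insert 20 -> lo=[3, 5] (size 2, max 5) hi=[11, 20] (size 2, min 11) -> median=8
Step 5: insert 14 -> lo=[3, 5, 11] (size 3, max 11) hi=[14, 20] (size 2, min 14) -> median=11
Step 6: insert 31 -> lo=[3, 5, 11] (size 3, max 11) hi=[14, 20, 31] (size 3, min 14) -> median=12.5
Step 7: insert 31 -> lo=[3, 5, 11, 14] (size 4, max 14) hi=[20, 31, 31] (size 3, min 20) -> median=14
Step 8: insert 6 -> lo=[3, 5, 6, 11] (size 4, max 11) hi=[14, 20, 31, 31] (size 4, min 14) -> median=12.5
Step 9: insert 14 -> lo=[3, 5, 6, 11, 14] (size 5, max 14) hi=[14, 20, 31, 31] (size 4, min 14) -> median=14
Step 10: insert 46 -> lo=[3, 5, 6, 11, 14] (size 5, max 14) hi=[14, 20, 31, 31, 46] (size 5, min 14) -> median=14
Step 11: insert 11 -> lo=[3, 5, 6, 11, 11, 14] (size 6, max 14) hi=[14, 20, 31, 31, 46] (size 5, min 14) -> median=14
Step 12: insert 19 -> lo=[3, 5, 6, 11, 11, 14] (size 6, max 14) hi=[14, 19, 20, 31, 31, 46] (size 6, min 14) -> median=14
Step 13: insert 6 -> lo=[3, 5, 6, 6, 11, 11, 14] (size 7, max 14) hi=[14, 19, 20, 31, 31, 46] (size 6, min 14) -> median=14
Step 14: insert 39 -> lo=[3, 5, 6, 6, 11, 11, 14] (size 7, max 14) hi=[14, 19, 20, 31, 31, 39, 46] (size 7, min 14) -> median=14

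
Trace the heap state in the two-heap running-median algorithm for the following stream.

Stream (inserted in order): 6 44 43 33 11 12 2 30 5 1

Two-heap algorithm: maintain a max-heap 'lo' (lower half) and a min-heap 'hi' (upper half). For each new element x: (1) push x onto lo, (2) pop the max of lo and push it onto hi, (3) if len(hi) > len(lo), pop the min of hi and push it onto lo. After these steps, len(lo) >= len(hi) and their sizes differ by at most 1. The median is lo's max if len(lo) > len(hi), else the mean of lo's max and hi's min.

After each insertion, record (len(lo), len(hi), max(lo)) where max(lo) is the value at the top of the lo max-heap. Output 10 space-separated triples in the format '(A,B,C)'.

Answer: (1,0,6) (1,1,6) (2,1,43) (2,2,33) (3,2,33) (3,3,12) (4,3,12) (4,4,12) (5,4,12) (5,5,11)

Derivation:
Step 1: insert 6 -> lo=[6] hi=[] -> (len(lo)=1, len(hi)=0, max(lo)=6)
Step 2: insert 44 -> lo=[6] hi=[44] -> (len(lo)=1, len(hi)=1, max(lo)=6)
Step 3: insert 43 -> lo=[6, 43] hi=[44] -> (len(lo)=2, len(hi)=1, max(lo)=43)
Step 4: insert 33 -> lo=[6, 33] hi=[43, 44] -> (len(lo)=2, len(hi)=2, max(lo)=33)
Step 5: insert 11 -> lo=[6, 11, 33] hi=[43, 44] -> (len(lo)=3, len(hi)=2, max(lo)=33)
Step 6: insert 12 -> lo=[6, 11, 12] hi=[33, 43, 44] -> (len(lo)=3, len(hi)=3, max(lo)=12)
Step 7: insert 2 -> lo=[2, 6, 11, 12] hi=[33, 43, 44] -> (len(lo)=4, len(hi)=3, max(lo)=12)
Step 8: insert 30 -> lo=[2, 6, 11, 12] hi=[30, 33, 43, 44] -> (len(lo)=4, len(hi)=4, max(lo)=12)
Step 9: insert 5 -> lo=[2, 5, 6, 11, 12] hi=[30, 33, 43, 44] -> (len(lo)=5, len(hi)=4, max(lo)=12)
Step 10: insert 1 -> lo=[1, 2, 5, 6, 11] hi=[12, 30, 33, 43, 44] -> (len(lo)=5, len(hi)=5, max(lo)=11)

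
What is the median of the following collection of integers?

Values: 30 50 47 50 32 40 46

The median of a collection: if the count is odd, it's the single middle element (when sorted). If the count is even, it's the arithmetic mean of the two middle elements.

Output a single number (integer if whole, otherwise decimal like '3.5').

Step 1: insert 30 -> lo=[30] (size 1, max 30) hi=[] (size 0) -> median=30
Step 2: insert 50 -> lo=[30] (size 1, max 30) hi=[50] (size 1, min 50) -> median=40
Step 3: insert 47 -> lo=[30, 47] (size 2, max 47) hi=[50] (size 1, min 50) -> median=47
Step 4: insert 50 -> lo=[30, 47] (size 2, max 47) hi=[50, 50] (size 2, min 50) -> median=48.5
Step 5: insert 32 -> lo=[30, 32, 47] (size 3, max 47) hi=[50, 50] (size 2, min 50) -> median=47
Step 6: insert 40 -> lo=[30, 32, 40] (size 3, max 40) hi=[47, 50, 50] (size 3, min 47) -> median=43.5
Step 7: insert 46 -> lo=[30, 32, 40, 46] (size 4, max 46) hi=[47, 50, 50] (size 3, min 47) -> median=46

Answer: 46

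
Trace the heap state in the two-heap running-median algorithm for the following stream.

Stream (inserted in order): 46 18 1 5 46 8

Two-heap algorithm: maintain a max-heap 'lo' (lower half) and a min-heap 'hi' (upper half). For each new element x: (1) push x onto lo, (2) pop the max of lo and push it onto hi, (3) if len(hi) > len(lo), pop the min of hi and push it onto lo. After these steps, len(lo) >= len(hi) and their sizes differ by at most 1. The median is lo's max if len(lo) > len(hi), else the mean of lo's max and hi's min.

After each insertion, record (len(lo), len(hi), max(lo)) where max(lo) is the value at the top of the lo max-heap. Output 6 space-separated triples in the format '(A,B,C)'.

Answer: (1,0,46) (1,1,18) (2,1,18) (2,2,5) (3,2,18) (3,3,8)

Derivation:
Step 1: insert 46 -> lo=[46] hi=[] -> (len(lo)=1, len(hi)=0, max(lo)=46)
Step 2: insert 18 -> lo=[18] hi=[46] -> (len(lo)=1, len(hi)=1, max(lo)=18)
Step 3: insert 1 -> lo=[1, 18] hi=[46] -> (len(lo)=2, len(hi)=1, max(lo)=18)
Step 4: insert 5 -> lo=[1, 5] hi=[18, 46] -> (len(lo)=2, len(hi)=2, max(lo)=5)
Step 5: insert 46 -> lo=[1, 5, 18] hi=[46, 46] -> (len(lo)=3, len(hi)=2, max(lo)=18)
Step 6: insert 8 -> lo=[1, 5, 8] hi=[18, 46, 46] -> (len(lo)=3, len(hi)=3, max(lo)=8)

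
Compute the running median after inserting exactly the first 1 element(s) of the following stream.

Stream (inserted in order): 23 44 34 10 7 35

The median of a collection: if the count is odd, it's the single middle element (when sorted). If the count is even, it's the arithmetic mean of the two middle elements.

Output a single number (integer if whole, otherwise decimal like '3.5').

Step 1: insert 23 -> lo=[23] (size 1, max 23) hi=[] (size 0) -> median=23

Answer: 23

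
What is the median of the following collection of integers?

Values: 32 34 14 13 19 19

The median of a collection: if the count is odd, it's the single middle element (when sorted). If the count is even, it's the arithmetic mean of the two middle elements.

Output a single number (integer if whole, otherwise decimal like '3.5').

Answer: 19

Derivation:
Step 1: insert 32 -> lo=[32] (size 1, max 32) hi=[] (size 0) -> median=32
Step 2: insert 34 -> lo=[32] (size 1, max 32) hi=[34] (size 1, min 34) -> median=33
Step 3: insert 14 -> lo=[14, 32] (size 2, max 32) hi=[34] (size 1, min 34) -> median=32
Step 4: insert 13 -> lo=[13, 14] (size 2, max 14) hi=[32, 34] (size 2, min 32) -> median=23
Step 5: insert 19 -> lo=[13, 14, 19] (size 3, max 19) hi=[32, 34] (size 2, min 32) -> median=19
Step 6: insert 19 -> lo=[13, 14, 19] (size 3, max 19) hi=[19, 32, 34] (size 3, min 19) -> median=19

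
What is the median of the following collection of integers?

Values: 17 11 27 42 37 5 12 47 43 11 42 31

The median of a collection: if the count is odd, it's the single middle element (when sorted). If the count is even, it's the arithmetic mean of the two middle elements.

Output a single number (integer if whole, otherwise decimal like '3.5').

Step 1: insert 17 -> lo=[17] (size 1, max 17) hi=[] (size 0) -> median=17
Step 2: insert 11 -> lo=[11] (size 1, max 11) hi=[17] (size 1, min 17) -> median=14
Step 3: insert 27 -> lo=[11, 17] (size 2, max 17) hi=[27] (size 1, min 27) -> median=17
Step 4: insert 42 -> lo=[11, 17] (size 2, max 17) hi=[27, 42] (size 2, min 27) -> median=22
Step 5: insert 37 -> lo=[11, 17, 27] (size 3, max 27) hi=[37, 42] (size 2, min 37) -> median=27
Step 6: insert 5 -> lo=[5, 11, 17] (size 3, max 17) hi=[27, 37, 42] (size 3, min 27) -> median=22
Step 7: insert 12 -> lo=[5, 11, 12, 17] (size 4, max 17) hi=[27, 37, 42] (size 3, min 27) -> median=17
Step 8: insert 47 -> lo=[5, 11, 12, 17] (size 4, max 17) hi=[27, 37, 42, 47] (size 4, min 27) -> median=22
Step 9: insert 43 -> lo=[5, 11, 12, 17, 27] (size 5, max 27) hi=[37, 42, 43, 47] (size 4, min 37) -> median=27
Step 10: insert 11 -> lo=[5, 11, 11, 12, 17] (size 5, max 17) hi=[27, 37, 42, 43, 47] (size 5, min 27) -> median=22
Step 11: insert 42 -> lo=[5, 11, 11, 12, 17, 27] (size 6, max 27) hi=[37, 42, 42, 43, 47] (size 5, min 37) -> median=27
Step 12: insert 31 -> lo=[5, 11, 11, 12, 17, 27] (size 6, max 27) hi=[31, 37, 42, 42, 43, 47] (size 6, min 31) -> median=29

Answer: 29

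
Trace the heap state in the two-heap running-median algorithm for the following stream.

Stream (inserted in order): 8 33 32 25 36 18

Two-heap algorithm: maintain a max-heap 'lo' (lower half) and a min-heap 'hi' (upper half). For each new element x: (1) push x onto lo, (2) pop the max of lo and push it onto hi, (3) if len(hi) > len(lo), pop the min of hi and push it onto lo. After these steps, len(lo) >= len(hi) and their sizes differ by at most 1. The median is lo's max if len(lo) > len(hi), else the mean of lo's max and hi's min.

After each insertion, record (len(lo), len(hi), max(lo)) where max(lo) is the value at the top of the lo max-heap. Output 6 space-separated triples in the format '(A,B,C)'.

Answer: (1,0,8) (1,1,8) (2,1,32) (2,2,25) (3,2,32) (3,3,25)

Derivation:
Step 1: insert 8 -> lo=[8] hi=[] -> (len(lo)=1, len(hi)=0, max(lo)=8)
Step 2: insert 33 -> lo=[8] hi=[33] -> (len(lo)=1, len(hi)=1, max(lo)=8)
Step 3: insert 32 -> lo=[8, 32] hi=[33] -> (len(lo)=2, len(hi)=1, max(lo)=32)
Step 4: insert 25 -> lo=[8, 25] hi=[32, 33] -> (len(lo)=2, len(hi)=2, max(lo)=25)
Step 5: insert 36 -> lo=[8, 25, 32] hi=[33, 36] -> (len(lo)=3, len(hi)=2, max(lo)=32)
Step 6: insert 18 -> lo=[8, 18, 25] hi=[32, 33, 36] -> (len(lo)=3, len(hi)=3, max(lo)=25)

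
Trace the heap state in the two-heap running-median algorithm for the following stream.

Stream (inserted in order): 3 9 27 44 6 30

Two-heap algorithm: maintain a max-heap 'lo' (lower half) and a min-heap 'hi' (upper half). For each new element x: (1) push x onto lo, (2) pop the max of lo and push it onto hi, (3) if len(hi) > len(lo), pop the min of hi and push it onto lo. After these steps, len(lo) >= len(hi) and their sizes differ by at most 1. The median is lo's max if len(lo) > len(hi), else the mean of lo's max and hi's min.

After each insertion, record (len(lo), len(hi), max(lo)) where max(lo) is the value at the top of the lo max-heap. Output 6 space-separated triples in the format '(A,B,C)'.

Step 1: insert 3 -> lo=[3] hi=[] -> (len(lo)=1, len(hi)=0, max(lo)=3)
Step 2: insert 9 -> lo=[3] hi=[9] -> (len(lo)=1, len(hi)=1, max(lo)=3)
Step 3: insert 27 -> lo=[3, 9] hi=[27] -> (len(lo)=2, len(hi)=1, max(lo)=9)
Step 4: insert 44 -> lo=[3, 9] hi=[27, 44] -> (len(lo)=2, len(hi)=2, max(lo)=9)
Step 5: insert 6 -> lo=[3, 6, 9] hi=[27, 44] -> (len(lo)=3, len(hi)=2, max(lo)=9)
Step 6: insert 30 -> lo=[3, 6, 9] hi=[27, 30, 44] -> (len(lo)=3, len(hi)=3, max(lo)=9)

Answer: (1,0,3) (1,1,3) (2,1,9) (2,2,9) (3,2,9) (3,3,9)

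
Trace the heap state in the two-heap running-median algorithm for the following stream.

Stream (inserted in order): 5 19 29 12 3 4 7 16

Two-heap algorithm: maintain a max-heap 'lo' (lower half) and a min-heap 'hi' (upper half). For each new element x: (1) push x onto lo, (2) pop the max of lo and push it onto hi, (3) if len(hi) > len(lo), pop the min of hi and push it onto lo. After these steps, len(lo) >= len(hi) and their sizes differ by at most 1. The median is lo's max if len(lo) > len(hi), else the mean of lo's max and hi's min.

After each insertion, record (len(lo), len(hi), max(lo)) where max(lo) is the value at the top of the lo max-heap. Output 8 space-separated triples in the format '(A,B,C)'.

Step 1: insert 5 -> lo=[5] hi=[] -> (len(lo)=1, len(hi)=0, max(lo)=5)
Step 2: insert 19 -> lo=[5] hi=[19] -> (len(lo)=1, len(hi)=1, max(lo)=5)
Step 3: insert 29 -> lo=[5, 19] hi=[29] -> (len(lo)=2, len(hi)=1, max(lo)=19)
Step 4: insert 12 -> lo=[5, 12] hi=[19, 29] -> (len(lo)=2, len(hi)=2, max(lo)=12)
Step 5: insert 3 -> lo=[3, 5, 12] hi=[19, 29] -> (len(lo)=3, len(hi)=2, max(lo)=12)
Step 6: insert 4 -> lo=[3, 4, 5] hi=[12, 19, 29] -> (len(lo)=3, len(hi)=3, max(lo)=5)
Step 7: insert 7 -> lo=[3, 4, 5, 7] hi=[12, 19, 29] -> (len(lo)=4, len(hi)=3, max(lo)=7)
Step 8: insert 16 -> lo=[3, 4, 5, 7] hi=[12, 16, 19, 29] -> (len(lo)=4, len(hi)=4, max(lo)=7)

Answer: (1,0,5) (1,1,5) (2,1,19) (2,2,12) (3,2,12) (3,3,5) (4,3,7) (4,4,7)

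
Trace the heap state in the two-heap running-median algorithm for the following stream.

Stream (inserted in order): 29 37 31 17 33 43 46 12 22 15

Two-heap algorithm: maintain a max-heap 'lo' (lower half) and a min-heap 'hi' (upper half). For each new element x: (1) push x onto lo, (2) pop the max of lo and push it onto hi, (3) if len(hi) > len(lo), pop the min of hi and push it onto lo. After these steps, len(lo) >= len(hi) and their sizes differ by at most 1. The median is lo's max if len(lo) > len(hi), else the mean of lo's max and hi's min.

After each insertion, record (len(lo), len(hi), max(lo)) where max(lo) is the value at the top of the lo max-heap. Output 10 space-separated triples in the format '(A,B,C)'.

Step 1: insert 29 -> lo=[29] hi=[] -> (len(lo)=1, len(hi)=0, max(lo)=29)
Step 2: insert 37 -> lo=[29] hi=[37] -> (len(lo)=1, len(hi)=1, max(lo)=29)
Step 3: insert 31 -> lo=[29, 31] hi=[37] -> (len(lo)=2, len(hi)=1, max(lo)=31)
Step 4: insert 17 -> lo=[17, 29] hi=[31, 37] -> (len(lo)=2, len(hi)=2, max(lo)=29)
Step 5: insert 33 -> lo=[17, 29, 31] hi=[33, 37] -> (len(lo)=3, len(hi)=2, max(lo)=31)
Step 6: insert 43 -> lo=[17, 29, 31] hi=[33, 37, 43] -> (len(lo)=3, len(hi)=3, max(lo)=31)
Step 7: insert 46 -> lo=[17, 29, 31, 33] hi=[37, 43, 46] -> (len(lo)=4, len(hi)=3, max(lo)=33)
Step 8: insert 12 -> lo=[12, 17, 29, 31] hi=[33, 37, 43, 46] -> (len(lo)=4, len(hi)=4, max(lo)=31)
Step 9: insert 22 -> lo=[12, 17, 22, 29, 31] hi=[33, 37, 43, 46] -> (len(lo)=5, len(hi)=4, max(lo)=31)
Step 10: insert 15 -> lo=[12, 15, 17, 22, 29] hi=[31, 33, 37, 43, 46] -> (len(lo)=5, len(hi)=5, max(lo)=29)

Answer: (1,0,29) (1,1,29) (2,1,31) (2,2,29) (3,2,31) (3,3,31) (4,3,33) (4,4,31) (5,4,31) (5,5,29)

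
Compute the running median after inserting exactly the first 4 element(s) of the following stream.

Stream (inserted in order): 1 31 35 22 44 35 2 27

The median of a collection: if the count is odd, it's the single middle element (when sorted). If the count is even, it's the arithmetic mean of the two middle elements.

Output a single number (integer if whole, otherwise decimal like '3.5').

Step 1: insert 1 -> lo=[1] (size 1, max 1) hi=[] (size 0) -> median=1
Step 2: insert 31 -> lo=[1] (size 1, max 1) hi=[31] (size 1, min 31) -> median=16
Step 3: insert 35 -> lo=[1, 31] (size 2, max 31) hi=[35] (size 1, min 35) -> median=31
Step 4: insert 22 -> lo=[1, 22] (size 2, max 22) hi=[31, 35] (size 2, min 31) -> median=26.5

Answer: 26.5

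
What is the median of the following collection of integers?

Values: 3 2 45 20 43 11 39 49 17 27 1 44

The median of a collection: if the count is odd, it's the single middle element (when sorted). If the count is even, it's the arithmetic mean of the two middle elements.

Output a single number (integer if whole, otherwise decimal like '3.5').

Answer: 23.5

Derivation:
Step 1: insert 3 -> lo=[3] (size 1, max 3) hi=[] (size 0) -> median=3
Step 2: insert 2 -> lo=[2] (size 1, max 2) hi=[3] (size 1, min 3) -> median=2.5
Step 3: insert 45 -> lo=[2, 3] (size 2, max 3) hi=[45] (size 1, min 45) -> median=3
Step 4: insert 20 -> lo=[2, 3] (size 2, max 3) hi=[20, 45] (size 2, min 20) -> median=11.5
Step 5: insert 43 -> lo=[2, 3, 20] (size 3, max 20) hi=[43, 45] (size 2, min 43) -> median=20
Step 6: insert 11 -> lo=[2, 3, 11] (size 3, max 11) hi=[20, 43, 45] (size 3, min 20) -> median=15.5
Step 7: insert 39 -> lo=[2, 3, 11, 20] (size 4, max 20) hi=[39, 43, 45] (size 3, min 39) -> median=20
Step 8: insert 49 -> lo=[2, 3, 11, 20] (size 4, max 20) hi=[39, 43, 45, 49] (size 4, min 39) -> median=29.5
Step 9: insert 17 -> lo=[2, 3, 11, 17, 20] (size 5, max 20) hi=[39, 43, 45, 49] (size 4, min 39) -> median=20
Step 10: insert 27 -> lo=[2, 3, 11, 17, 20] (size 5, max 20) hi=[27, 39, 43, 45, 49] (size 5, min 27) -> median=23.5
Step 11: insert 1 -> lo=[1, 2, 3, 11, 17, 20] (size 6, max 20) hi=[27, 39, 43, 45, 49] (size 5, min 27) -> median=20
Step 12: insert 44 -> lo=[1, 2, 3, 11, 17, 20] (size 6, max 20) hi=[27, 39, 43, 44, 45, 49] (size 6, min 27) -> median=23.5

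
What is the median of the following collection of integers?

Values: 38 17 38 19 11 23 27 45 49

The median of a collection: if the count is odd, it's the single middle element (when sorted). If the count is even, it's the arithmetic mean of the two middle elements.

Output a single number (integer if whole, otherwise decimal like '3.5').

Step 1: insert 38 -> lo=[38] (size 1, max 38) hi=[] (size 0) -> median=38
Step 2: insert 17 -> lo=[17] (size 1, max 17) hi=[38] (size 1, min 38) -> median=27.5
Step 3: insert 38 -> lo=[17, 38] (size 2, max 38) hi=[38] (size 1, min 38) -> median=38
Step 4: insert 19 -> lo=[17, 19] (size 2, max 19) hi=[38, 38] (size 2, min 38) -> median=28.5
Step 5: insert 11 -> lo=[11, 17, 19] (size 3, max 19) hi=[38, 38] (size 2, min 38) -> median=19
Step 6: insert 23 -> lo=[11, 17, 19] (size 3, max 19) hi=[23, 38, 38] (size 3, min 23) -> median=21
Step 7: insert 27 -> lo=[11, 17, 19, 23] (size 4, max 23) hi=[27, 38, 38] (size 3, min 27) -> median=23
Step 8: insert 45 -> lo=[11, 17, 19, 23] (size 4, max 23) hi=[27, 38, 38, 45] (size 4, min 27) -> median=25
Step 9: insert 49 -> lo=[11, 17, 19, 23, 27] (size 5, max 27) hi=[38, 38, 45, 49] (size 4, min 38) -> median=27

Answer: 27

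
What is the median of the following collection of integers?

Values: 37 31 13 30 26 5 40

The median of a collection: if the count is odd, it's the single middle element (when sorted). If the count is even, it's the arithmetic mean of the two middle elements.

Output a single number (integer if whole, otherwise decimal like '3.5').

Step 1: insert 37 -> lo=[37] (size 1, max 37) hi=[] (size 0) -> median=37
Step 2: insert 31 -> lo=[31] (size 1, max 31) hi=[37] (size 1, min 37) -> median=34
Step 3: insert 13 -> lo=[13, 31] (size 2, max 31) hi=[37] (size 1, min 37) -> median=31
Step 4: insert 30 -> lo=[13, 30] (size 2, max 30) hi=[31, 37] (size 2, min 31) -> median=30.5
Step 5: insert 26 -> lo=[13, 26, 30] (size 3, max 30) hi=[31, 37] (size 2, min 31) -> median=30
Step 6: insert 5 -> lo=[5, 13, 26] (size 3, max 26) hi=[30, 31, 37] (size 3, min 30) -> median=28
Step 7: insert 40 -> lo=[5, 13, 26, 30] (size 4, max 30) hi=[31, 37, 40] (size 3, min 31) -> median=30

Answer: 30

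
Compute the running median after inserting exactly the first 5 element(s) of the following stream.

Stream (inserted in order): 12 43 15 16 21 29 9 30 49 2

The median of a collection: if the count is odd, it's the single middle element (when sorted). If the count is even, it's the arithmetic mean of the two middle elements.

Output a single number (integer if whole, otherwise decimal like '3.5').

Step 1: insert 12 -> lo=[12] (size 1, max 12) hi=[] (size 0) -> median=12
Step 2: insert 43 -> lo=[12] (size 1, max 12) hi=[43] (size 1, min 43) -> median=27.5
Step 3: insert 15 -> lo=[12, 15] (size 2, max 15) hi=[43] (size 1, min 43) -> median=15
Step 4: insert 16 -> lo=[12, 15] (size 2, max 15) hi=[16, 43] (size 2, min 16) -> median=15.5
Step 5: insert 21 -> lo=[12, 15, 16] (size 3, max 16) hi=[21, 43] (size 2, min 21) -> median=16

Answer: 16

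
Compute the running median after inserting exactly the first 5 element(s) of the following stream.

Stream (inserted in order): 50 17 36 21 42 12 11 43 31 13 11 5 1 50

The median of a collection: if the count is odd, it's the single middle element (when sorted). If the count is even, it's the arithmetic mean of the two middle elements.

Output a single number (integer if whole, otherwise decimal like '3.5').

Answer: 36

Derivation:
Step 1: insert 50 -> lo=[50] (size 1, max 50) hi=[] (size 0) -> median=50
Step 2: insert 17 -> lo=[17] (size 1, max 17) hi=[50] (size 1, min 50) -> median=33.5
Step 3: insert 36 -> lo=[17, 36] (size 2, max 36) hi=[50] (size 1, min 50) -> median=36
Step 4: insert 21 -> lo=[17, 21] (size 2, max 21) hi=[36, 50] (size 2, min 36) -> median=28.5
Step 5: insert 42 -> lo=[17, 21, 36] (size 3, max 36) hi=[42, 50] (size 2, min 42) -> median=36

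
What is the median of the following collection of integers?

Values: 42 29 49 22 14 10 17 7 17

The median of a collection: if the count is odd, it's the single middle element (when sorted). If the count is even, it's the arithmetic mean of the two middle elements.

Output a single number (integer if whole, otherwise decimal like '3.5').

Answer: 17

Derivation:
Step 1: insert 42 -> lo=[42] (size 1, max 42) hi=[] (size 0) -> median=42
Step 2: insert 29 -> lo=[29] (size 1, max 29) hi=[42] (size 1, min 42) -> median=35.5
Step 3: insert 49 -> lo=[29, 42] (size 2, max 42) hi=[49] (size 1, min 49) -> median=42
Step 4: insert 22 -> lo=[22, 29] (size 2, max 29) hi=[42, 49] (size 2, min 42) -> median=35.5
Step 5: insert 14 -> lo=[14, 22, 29] (size 3, max 29) hi=[42, 49] (size 2, min 42) -> median=29
Step 6: insert 10 -> lo=[10, 14, 22] (size 3, max 22) hi=[29, 42, 49] (size 3, min 29) -> median=25.5
Step 7: insert 17 -> lo=[10, 14, 17, 22] (size 4, max 22) hi=[29, 42, 49] (size 3, min 29) -> median=22
Step 8: insert 7 -> lo=[7, 10, 14, 17] (size 4, max 17) hi=[22, 29, 42, 49] (size 4, min 22) -> median=19.5
Step 9: insert 17 -> lo=[7, 10, 14, 17, 17] (size 5, max 17) hi=[22, 29, 42, 49] (size 4, min 22) -> median=17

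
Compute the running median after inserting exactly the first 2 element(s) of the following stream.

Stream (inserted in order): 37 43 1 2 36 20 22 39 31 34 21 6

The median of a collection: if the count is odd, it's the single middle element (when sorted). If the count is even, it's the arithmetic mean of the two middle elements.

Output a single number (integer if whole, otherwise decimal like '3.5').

Answer: 40

Derivation:
Step 1: insert 37 -> lo=[37] (size 1, max 37) hi=[] (size 0) -> median=37
Step 2: insert 43 -> lo=[37] (size 1, max 37) hi=[43] (size 1, min 43) -> median=40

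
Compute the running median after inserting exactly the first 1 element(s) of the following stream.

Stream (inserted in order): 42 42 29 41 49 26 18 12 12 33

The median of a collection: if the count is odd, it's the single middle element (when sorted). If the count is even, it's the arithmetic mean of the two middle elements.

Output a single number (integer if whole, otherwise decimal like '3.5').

Answer: 42

Derivation:
Step 1: insert 42 -> lo=[42] (size 1, max 42) hi=[] (size 0) -> median=42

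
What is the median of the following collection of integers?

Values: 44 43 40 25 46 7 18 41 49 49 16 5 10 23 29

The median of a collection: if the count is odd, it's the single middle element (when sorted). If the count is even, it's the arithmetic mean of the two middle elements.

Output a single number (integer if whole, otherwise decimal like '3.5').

Answer: 29

Derivation:
Step 1: insert 44 -> lo=[44] (size 1, max 44) hi=[] (size 0) -> median=44
Step 2: insert 43 -> lo=[43] (size 1, max 43) hi=[44] (size 1, min 44) -> median=43.5
Step 3: insert 40 -> lo=[40, 43] (size 2, max 43) hi=[44] (size 1, min 44) -> median=43
Step 4: insert 25 -> lo=[25, 40] (size 2, max 40) hi=[43, 44] (size 2, min 43) -> median=41.5
Step 5: insert 46 -> lo=[25, 40, 43] (size 3, max 43) hi=[44, 46] (size 2, min 44) -> median=43
Step 6: insert 7 -> lo=[7, 25, 40] (size 3, max 40) hi=[43, 44, 46] (size 3, min 43) -> median=41.5
Step 7: insert 18 -> lo=[7, 18, 25, 40] (size 4, max 40) hi=[43, 44, 46] (size 3, min 43) -> median=40
Step 8: insert 41 -> lo=[7, 18, 25, 40] (size 4, max 40) hi=[41, 43, 44, 46] (size 4, min 41) -> median=40.5
Step 9: insert 49 -> lo=[7, 18, 25, 40, 41] (size 5, max 41) hi=[43, 44, 46, 49] (size 4, min 43) -> median=41
Step 10: insert 49 -> lo=[7, 18, 25, 40, 41] (size 5, max 41) hi=[43, 44, 46, 49, 49] (size 5, min 43) -> median=42
Step 11: insert 16 -> lo=[7, 16, 18, 25, 40, 41] (size 6, max 41) hi=[43, 44, 46, 49, 49] (size 5, min 43) -> median=41
Step 12: insert 5 -> lo=[5, 7, 16, 18, 25, 40] (size 6, max 40) hi=[41, 43, 44, 46, 49, 49] (size 6, min 41) -> median=40.5
Step 13: insert 10 -> lo=[5, 7, 10, 16, 18, 25, 40] (size 7, max 40) hi=[41, 43, 44, 46, 49, 49] (size 6, min 41) -> median=40
Step 14: insert 23 -> lo=[5, 7, 10, 16, 18, 23, 25] (size 7, max 25) hi=[40, 41, 43, 44, 46, 49, 49] (size 7, min 40) -> median=32.5
Step 15: insert 29 -> lo=[5, 7, 10, 16, 18, 23, 25, 29] (size 8, max 29) hi=[40, 41, 43, 44, 46, 49, 49] (size 7, min 40) -> median=29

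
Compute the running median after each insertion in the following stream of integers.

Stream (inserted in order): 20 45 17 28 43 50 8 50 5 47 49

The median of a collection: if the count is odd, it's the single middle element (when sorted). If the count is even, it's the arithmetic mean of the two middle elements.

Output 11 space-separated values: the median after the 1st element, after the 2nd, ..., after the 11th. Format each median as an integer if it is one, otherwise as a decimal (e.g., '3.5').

Answer: 20 32.5 20 24 28 35.5 28 35.5 28 35.5 43

Derivation:
Step 1: insert 20 -> lo=[20] (size 1, max 20) hi=[] (size 0) -> median=20
Step 2: insert 45 -> lo=[20] (size 1, max 20) hi=[45] (size 1, min 45) -> median=32.5
Step 3: insert 17 -> lo=[17, 20] (size 2, max 20) hi=[45] (size 1, min 45) -> median=20
Step 4: insert 28 -> lo=[17, 20] (size 2, max 20) hi=[28, 45] (size 2, min 28) -> median=24
Step 5: insert 43 -> lo=[17, 20, 28] (size 3, max 28) hi=[43, 45] (size 2, min 43) -> median=28
Step 6: insert 50 -> lo=[17, 20, 28] (size 3, max 28) hi=[43, 45, 50] (size 3, min 43) -> median=35.5
Step 7: insert 8 -> lo=[8, 17, 20, 28] (size 4, max 28) hi=[43, 45, 50] (size 3, min 43) -> median=28
Step 8: insert 50 -> lo=[8, 17, 20, 28] (size 4, max 28) hi=[43, 45, 50, 50] (size 4, min 43) -> median=35.5
Step 9: insert 5 -> lo=[5, 8, 17, 20, 28] (size 5, max 28) hi=[43, 45, 50, 50] (size 4, min 43) -> median=28
Step 10: insert 47 -> lo=[5, 8, 17, 20, 28] (size 5, max 28) hi=[43, 45, 47, 50, 50] (size 5, min 43) -> median=35.5
Step 11: insert 49 -> lo=[5, 8, 17, 20, 28, 43] (size 6, max 43) hi=[45, 47, 49, 50, 50] (size 5, min 45) -> median=43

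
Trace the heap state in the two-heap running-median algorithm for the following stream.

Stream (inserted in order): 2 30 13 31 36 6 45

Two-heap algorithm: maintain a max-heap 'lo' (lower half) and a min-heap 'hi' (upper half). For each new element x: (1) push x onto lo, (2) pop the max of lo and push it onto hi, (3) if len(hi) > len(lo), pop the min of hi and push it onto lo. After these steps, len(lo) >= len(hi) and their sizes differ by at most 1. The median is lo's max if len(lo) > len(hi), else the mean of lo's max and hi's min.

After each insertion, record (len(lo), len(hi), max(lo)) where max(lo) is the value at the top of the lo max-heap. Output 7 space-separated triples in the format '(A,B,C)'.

Step 1: insert 2 -> lo=[2] hi=[] -> (len(lo)=1, len(hi)=0, max(lo)=2)
Step 2: insert 30 -> lo=[2] hi=[30] -> (len(lo)=1, len(hi)=1, max(lo)=2)
Step 3: insert 13 -> lo=[2, 13] hi=[30] -> (len(lo)=2, len(hi)=1, max(lo)=13)
Step 4: insert 31 -> lo=[2, 13] hi=[30, 31] -> (len(lo)=2, len(hi)=2, max(lo)=13)
Step 5: insert 36 -> lo=[2, 13, 30] hi=[31, 36] -> (len(lo)=3, len(hi)=2, max(lo)=30)
Step 6: insert 6 -> lo=[2, 6, 13] hi=[30, 31, 36] -> (len(lo)=3, len(hi)=3, max(lo)=13)
Step 7: insert 45 -> lo=[2, 6, 13, 30] hi=[31, 36, 45] -> (len(lo)=4, len(hi)=3, max(lo)=30)

Answer: (1,0,2) (1,1,2) (2,1,13) (2,2,13) (3,2,30) (3,3,13) (4,3,30)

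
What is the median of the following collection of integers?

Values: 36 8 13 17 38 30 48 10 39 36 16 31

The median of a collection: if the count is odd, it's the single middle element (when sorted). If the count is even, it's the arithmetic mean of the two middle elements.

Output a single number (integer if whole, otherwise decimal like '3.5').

Answer: 30.5

Derivation:
Step 1: insert 36 -> lo=[36] (size 1, max 36) hi=[] (size 0) -> median=36
Step 2: insert 8 -> lo=[8] (size 1, max 8) hi=[36] (size 1, min 36) -> median=22
Step 3: insert 13 -> lo=[8, 13] (size 2, max 13) hi=[36] (size 1, min 36) -> median=13
Step 4: insert 17 -> lo=[8, 13] (size 2, max 13) hi=[17, 36] (size 2, min 17) -> median=15
Step 5: insert 38 -> lo=[8, 13, 17] (size 3, max 17) hi=[36, 38] (size 2, min 36) -> median=17
Step 6: insert 30 -> lo=[8, 13, 17] (size 3, max 17) hi=[30, 36, 38] (size 3, min 30) -> median=23.5
Step 7: insert 48 -> lo=[8, 13, 17, 30] (size 4, max 30) hi=[36, 38, 48] (size 3, min 36) -> median=30
Step 8: insert 10 -> lo=[8, 10, 13, 17] (size 4, max 17) hi=[30, 36, 38, 48] (size 4, min 30) -> median=23.5
Step 9: insert 39 -> lo=[8, 10, 13, 17, 30] (size 5, max 30) hi=[36, 38, 39, 48] (size 4, min 36) -> median=30
Step 10: insert 36 -> lo=[8, 10, 13, 17, 30] (size 5, max 30) hi=[36, 36, 38, 39, 48] (size 5, min 36) -> median=33
Step 11: insert 16 -> lo=[8, 10, 13, 16, 17, 30] (size 6, max 30) hi=[36, 36, 38, 39, 48] (size 5, min 36) -> median=30
Step 12: insert 31 -> lo=[8, 10, 13, 16, 17, 30] (size 6, max 30) hi=[31, 36, 36, 38, 39, 48] (size 6, min 31) -> median=30.5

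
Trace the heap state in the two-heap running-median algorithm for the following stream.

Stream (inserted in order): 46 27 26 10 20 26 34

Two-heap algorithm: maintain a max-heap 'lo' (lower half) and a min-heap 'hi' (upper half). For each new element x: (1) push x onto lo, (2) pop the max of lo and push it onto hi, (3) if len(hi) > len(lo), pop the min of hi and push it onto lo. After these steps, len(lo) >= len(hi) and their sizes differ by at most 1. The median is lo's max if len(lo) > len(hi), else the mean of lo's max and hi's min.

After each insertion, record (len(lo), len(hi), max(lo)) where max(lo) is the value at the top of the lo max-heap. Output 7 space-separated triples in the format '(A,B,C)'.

Answer: (1,0,46) (1,1,27) (2,1,27) (2,2,26) (3,2,26) (3,3,26) (4,3,26)

Derivation:
Step 1: insert 46 -> lo=[46] hi=[] -> (len(lo)=1, len(hi)=0, max(lo)=46)
Step 2: insert 27 -> lo=[27] hi=[46] -> (len(lo)=1, len(hi)=1, max(lo)=27)
Step 3: insert 26 -> lo=[26, 27] hi=[46] -> (len(lo)=2, len(hi)=1, max(lo)=27)
Step 4: insert 10 -> lo=[10, 26] hi=[27, 46] -> (len(lo)=2, len(hi)=2, max(lo)=26)
Step 5: insert 20 -> lo=[10, 20, 26] hi=[27, 46] -> (len(lo)=3, len(hi)=2, max(lo)=26)
Step 6: insert 26 -> lo=[10, 20, 26] hi=[26, 27, 46] -> (len(lo)=3, len(hi)=3, max(lo)=26)
Step 7: insert 34 -> lo=[10, 20, 26, 26] hi=[27, 34, 46] -> (len(lo)=4, len(hi)=3, max(lo)=26)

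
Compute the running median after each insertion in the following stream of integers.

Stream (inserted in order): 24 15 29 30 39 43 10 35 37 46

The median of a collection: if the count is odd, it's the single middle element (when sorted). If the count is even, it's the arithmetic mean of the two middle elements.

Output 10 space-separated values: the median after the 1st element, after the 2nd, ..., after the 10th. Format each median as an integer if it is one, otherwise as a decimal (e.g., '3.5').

Answer: 24 19.5 24 26.5 29 29.5 29 29.5 30 32.5

Derivation:
Step 1: insert 24 -> lo=[24] (size 1, max 24) hi=[] (size 0) -> median=24
Step 2: insert 15 -> lo=[15] (size 1, max 15) hi=[24] (size 1, min 24) -> median=19.5
Step 3: insert 29 -> lo=[15, 24] (size 2, max 24) hi=[29] (size 1, min 29) -> median=24
Step 4: insert 30 -> lo=[15, 24] (size 2, max 24) hi=[29, 30] (size 2, min 29) -> median=26.5
Step 5: insert 39 -> lo=[15, 24, 29] (size 3, max 29) hi=[30, 39] (size 2, min 30) -> median=29
Step 6: insert 43 -> lo=[15, 24, 29] (size 3, max 29) hi=[30, 39, 43] (size 3, min 30) -> median=29.5
Step 7: insert 10 -> lo=[10, 15, 24, 29] (size 4, max 29) hi=[30, 39, 43] (size 3, min 30) -> median=29
Step 8: insert 35 -> lo=[10, 15, 24, 29] (size 4, max 29) hi=[30, 35, 39, 43] (size 4, min 30) -> median=29.5
Step 9: insert 37 -> lo=[10, 15, 24, 29, 30] (size 5, max 30) hi=[35, 37, 39, 43] (size 4, min 35) -> median=30
Step 10: insert 46 -> lo=[10, 15, 24, 29, 30] (size 5, max 30) hi=[35, 37, 39, 43, 46] (size 5, min 35) -> median=32.5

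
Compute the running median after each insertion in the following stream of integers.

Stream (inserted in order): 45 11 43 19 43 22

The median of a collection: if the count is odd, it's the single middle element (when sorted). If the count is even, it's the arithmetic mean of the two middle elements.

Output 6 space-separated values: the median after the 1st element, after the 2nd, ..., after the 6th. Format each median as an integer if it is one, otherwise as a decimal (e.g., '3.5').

Answer: 45 28 43 31 43 32.5

Derivation:
Step 1: insert 45 -> lo=[45] (size 1, max 45) hi=[] (size 0) -> median=45
Step 2: insert 11 -> lo=[11] (size 1, max 11) hi=[45] (size 1, min 45) -> median=28
Step 3: insert 43 -> lo=[11, 43] (size 2, max 43) hi=[45] (size 1, min 45) -> median=43
Step 4: insert 19 -> lo=[11, 19] (size 2, max 19) hi=[43, 45] (size 2, min 43) -> median=31
Step 5: insert 43 -> lo=[11, 19, 43] (size 3, max 43) hi=[43, 45] (size 2, min 43) -> median=43
Step 6: insert 22 -> lo=[11, 19, 22] (size 3, max 22) hi=[43, 43, 45] (size 3, min 43) -> median=32.5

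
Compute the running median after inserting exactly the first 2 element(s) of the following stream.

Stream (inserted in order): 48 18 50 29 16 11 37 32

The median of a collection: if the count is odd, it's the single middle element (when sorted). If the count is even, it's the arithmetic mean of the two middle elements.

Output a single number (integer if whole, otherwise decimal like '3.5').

Step 1: insert 48 -> lo=[48] (size 1, max 48) hi=[] (size 0) -> median=48
Step 2: insert 18 -> lo=[18] (size 1, max 18) hi=[48] (size 1, min 48) -> median=33

Answer: 33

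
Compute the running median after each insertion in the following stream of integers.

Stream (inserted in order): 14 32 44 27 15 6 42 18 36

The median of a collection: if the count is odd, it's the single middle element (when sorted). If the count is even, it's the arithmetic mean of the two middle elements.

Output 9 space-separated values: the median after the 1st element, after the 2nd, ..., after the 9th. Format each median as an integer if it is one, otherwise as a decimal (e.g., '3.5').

Answer: 14 23 32 29.5 27 21 27 22.5 27

Derivation:
Step 1: insert 14 -> lo=[14] (size 1, max 14) hi=[] (size 0) -> median=14
Step 2: insert 32 -> lo=[14] (size 1, max 14) hi=[32] (size 1, min 32) -> median=23
Step 3: insert 44 -> lo=[14, 32] (size 2, max 32) hi=[44] (size 1, min 44) -> median=32
Step 4: insert 27 -> lo=[14, 27] (size 2, max 27) hi=[32, 44] (size 2, min 32) -> median=29.5
Step 5: insert 15 -> lo=[14, 15, 27] (size 3, max 27) hi=[32, 44] (size 2, min 32) -> median=27
Step 6: insert 6 -> lo=[6, 14, 15] (size 3, max 15) hi=[27, 32, 44] (size 3, min 27) -> median=21
Step 7: insert 42 -> lo=[6, 14, 15, 27] (size 4, max 27) hi=[32, 42, 44] (size 3, min 32) -> median=27
Step 8: insert 18 -> lo=[6, 14, 15, 18] (size 4, max 18) hi=[27, 32, 42, 44] (size 4, min 27) -> median=22.5
Step 9: insert 36 -> lo=[6, 14, 15, 18, 27] (size 5, max 27) hi=[32, 36, 42, 44] (size 4, min 32) -> median=27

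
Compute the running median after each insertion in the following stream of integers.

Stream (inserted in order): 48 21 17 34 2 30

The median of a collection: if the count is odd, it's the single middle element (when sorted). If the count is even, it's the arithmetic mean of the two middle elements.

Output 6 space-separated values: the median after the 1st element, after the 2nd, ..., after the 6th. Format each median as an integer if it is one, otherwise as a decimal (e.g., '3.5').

Step 1: insert 48 -> lo=[48] (size 1, max 48) hi=[] (size 0) -> median=48
Step 2: insert 21 -> lo=[21] (size 1, max 21) hi=[48] (size 1, min 48) -> median=34.5
Step 3: insert 17 -> lo=[17, 21] (size 2, max 21) hi=[48] (size 1, min 48) -> median=21
Step 4: insert 34 -> lo=[17, 21] (size 2, max 21) hi=[34, 48] (size 2, min 34) -> median=27.5
Step 5: insert 2 -> lo=[2, 17, 21] (size 3, max 21) hi=[34, 48] (size 2, min 34) -> median=21
Step 6: insert 30 -> lo=[2, 17, 21] (size 3, max 21) hi=[30, 34, 48] (size 3, min 30) -> median=25.5

Answer: 48 34.5 21 27.5 21 25.5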